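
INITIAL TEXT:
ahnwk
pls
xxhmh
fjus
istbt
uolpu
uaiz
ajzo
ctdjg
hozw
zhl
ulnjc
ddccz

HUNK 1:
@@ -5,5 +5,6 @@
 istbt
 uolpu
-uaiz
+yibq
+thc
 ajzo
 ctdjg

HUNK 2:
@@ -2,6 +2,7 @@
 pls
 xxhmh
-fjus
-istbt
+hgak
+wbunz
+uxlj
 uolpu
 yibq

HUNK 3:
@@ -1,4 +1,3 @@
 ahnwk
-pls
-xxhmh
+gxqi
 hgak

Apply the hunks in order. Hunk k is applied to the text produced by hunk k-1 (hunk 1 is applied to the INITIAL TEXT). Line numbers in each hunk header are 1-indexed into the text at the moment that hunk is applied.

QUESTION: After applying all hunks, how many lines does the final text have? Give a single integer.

Answer: 14

Derivation:
Hunk 1: at line 5 remove [uaiz] add [yibq,thc] -> 14 lines: ahnwk pls xxhmh fjus istbt uolpu yibq thc ajzo ctdjg hozw zhl ulnjc ddccz
Hunk 2: at line 2 remove [fjus,istbt] add [hgak,wbunz,uxlj] -> 15 lines: ahnwk pls xxhmh hgak wbunz uxlj uolpu yibq thc ajzo ctdjg hozw zhl ulnjc ddccz
Hunk 3: at line 1 remove [pls,xxhmh] add [gxqi] -> 14 lines: ahnwk gxqi hgak wbunz uxlj uolpu yibq thc ajzo ctdjg hozw zhl ulnjc ddccz
Final line count: 14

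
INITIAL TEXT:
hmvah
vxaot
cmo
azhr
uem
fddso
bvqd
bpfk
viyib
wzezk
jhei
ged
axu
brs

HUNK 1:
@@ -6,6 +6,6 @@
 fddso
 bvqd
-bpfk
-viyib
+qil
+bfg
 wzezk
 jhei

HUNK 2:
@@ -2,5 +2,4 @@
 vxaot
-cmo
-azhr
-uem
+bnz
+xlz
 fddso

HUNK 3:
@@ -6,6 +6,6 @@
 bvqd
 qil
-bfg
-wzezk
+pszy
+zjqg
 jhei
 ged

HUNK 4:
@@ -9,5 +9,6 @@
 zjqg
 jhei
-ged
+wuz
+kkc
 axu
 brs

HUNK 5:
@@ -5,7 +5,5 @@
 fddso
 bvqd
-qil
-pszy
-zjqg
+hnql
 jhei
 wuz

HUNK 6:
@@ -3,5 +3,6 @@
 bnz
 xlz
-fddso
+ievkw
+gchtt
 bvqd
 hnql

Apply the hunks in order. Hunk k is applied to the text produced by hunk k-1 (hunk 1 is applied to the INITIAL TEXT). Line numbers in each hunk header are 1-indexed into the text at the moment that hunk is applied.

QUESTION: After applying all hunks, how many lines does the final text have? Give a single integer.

Hunk 1: at line 6 remove [bpfk,viyib] add [qil,bfg] -> 14 lines: hmvah vxaot cmo azhr uem fddso bvqd qil bfg wzezk jhei ged axu brs
Hunk 2: at line 2 remove [cmo,azhr,uem] add [bnz,xlz] -> 13 lines: hmvah vxaot bnz xlz fddso bvqd qil bfg wzezk jhei ged axu brs
Hunk 3: at line 6 remove [bfg,wzezk] add [pszy,zjqg] -> 13 lines: hmvah vxaot bnz xlz fddso bvqd qil pszy zjqg jhei ged axu brs
Hunk 4: at line 9 remove [ged] add [wuz,kkc] -> 14 lines: hmvah vxaot bnz xlz fddso bvqd qil pszy zjqg jhei wuz kkc axu brs
Hunk 5: at line 5 remove [qil,pszy,zjqg] add [hnql] -> 12 lines: hmvah vxaot bnz xlz fddso bvqd hnql jhei wuz kkc axu brs
Hunk 6: at line 3 remove [fddso] add [ievkw,gchtt] -> 13 lines: hmvah vxaot bnz xlz ievkw gchtt bvqd hnql jhei wuz kkc axu brs
Final line count: 13

Answer: 13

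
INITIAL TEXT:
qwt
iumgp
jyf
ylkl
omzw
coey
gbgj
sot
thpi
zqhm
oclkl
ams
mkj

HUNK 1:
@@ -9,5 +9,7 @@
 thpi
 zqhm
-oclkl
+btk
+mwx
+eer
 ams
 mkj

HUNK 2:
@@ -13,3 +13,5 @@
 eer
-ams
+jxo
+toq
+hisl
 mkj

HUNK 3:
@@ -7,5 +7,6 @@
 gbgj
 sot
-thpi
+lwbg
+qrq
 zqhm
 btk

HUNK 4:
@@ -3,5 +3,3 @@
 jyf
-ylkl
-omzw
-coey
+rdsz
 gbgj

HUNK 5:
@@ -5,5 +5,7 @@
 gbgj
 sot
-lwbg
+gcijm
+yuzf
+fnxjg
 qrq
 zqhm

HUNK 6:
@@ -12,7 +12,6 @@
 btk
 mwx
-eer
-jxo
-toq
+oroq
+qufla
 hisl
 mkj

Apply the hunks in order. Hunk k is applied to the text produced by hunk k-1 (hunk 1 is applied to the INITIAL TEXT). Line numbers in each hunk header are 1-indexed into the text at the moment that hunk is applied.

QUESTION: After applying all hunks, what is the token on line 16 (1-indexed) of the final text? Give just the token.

Hunk 1: at line 9 remove [oclkl] add [btk,mwx,eer] -> 15 lines: qwt iumgp jyf ylkl omzw coey gbgj sot thpi zqhm btk mwx eer ams mkj
Hunk 2: at line 13 remove [ams] add [jxo,toq,hisl] -> 17 lines: qwt iumgp jyf ylkl omzw coey gbgj sot thpi zqhm btk mwx eer jxo toq hisl mkj
Hunk 3: at line 7 remove [thpi] add [lwbg,qrq] -> 18 lines: qwt iumgp jyf ylkl omzw coey gbgj sot lwbg qrq zqhm btk mwx eer jxo toq hisl mkj
Hunk 4: at line 3 remove [ylkl,omzw,coey] add [rdsz] -> 16 lines: qwt iumgp jyf rdsz gbgj sot lwbg qrq zqhm btk mwx eer jxo toq hisl mkj
Hunk 5: at line 5 remove [lwbg] add [gcijm,yuzf,fnxjg] -> 18 lines: qwt iumgp jyf rdsz gbgj sot gcijm yuzf fnxjg qrq zqhm btk mwx eer jxo toq hisl mkj
Hunk 6: at line 12 remove [eer,jxo,toq] add [oroq,qufla] -> 17 lines: qwt iumgp jyf rdsz gbgj sot gcijm yuzf fnxjg qrq zqhm btk mwx oroq qufla hisl mkj
Final line 16: hisl

Answer: hisl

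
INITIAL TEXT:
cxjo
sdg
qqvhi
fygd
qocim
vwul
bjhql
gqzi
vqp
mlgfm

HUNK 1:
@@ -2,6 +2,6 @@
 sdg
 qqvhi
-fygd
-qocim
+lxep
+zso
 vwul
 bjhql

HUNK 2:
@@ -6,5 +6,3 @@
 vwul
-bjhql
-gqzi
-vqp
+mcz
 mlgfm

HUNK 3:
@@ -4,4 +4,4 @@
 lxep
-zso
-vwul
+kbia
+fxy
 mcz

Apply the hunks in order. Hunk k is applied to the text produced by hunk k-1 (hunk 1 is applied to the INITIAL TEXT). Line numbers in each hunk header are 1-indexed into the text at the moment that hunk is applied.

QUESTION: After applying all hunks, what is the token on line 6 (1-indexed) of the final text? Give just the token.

Answer: fxy

Derivation:
Hunk 1: at line 2 remove [fygd,qocim] add [lxep,zso] -> 10 lines: cxjo sdg qqvhi lxep zso vwul bjhql gqzi vqp mlgfm
Hunk 2: at line 6 remove [bjhql,gqzi,vqp] add [mcz] -> 8 lines: cxjo sdg qqvhi lxep zso vwul mcz mlgfm
Hunk 3: at line 4 remove [zso,vwul] add [kbia,fxy] -> 8 lines: cxjo sdg qqvhi lxep kbia fxy mcz mlgfm
Final line 6: fxy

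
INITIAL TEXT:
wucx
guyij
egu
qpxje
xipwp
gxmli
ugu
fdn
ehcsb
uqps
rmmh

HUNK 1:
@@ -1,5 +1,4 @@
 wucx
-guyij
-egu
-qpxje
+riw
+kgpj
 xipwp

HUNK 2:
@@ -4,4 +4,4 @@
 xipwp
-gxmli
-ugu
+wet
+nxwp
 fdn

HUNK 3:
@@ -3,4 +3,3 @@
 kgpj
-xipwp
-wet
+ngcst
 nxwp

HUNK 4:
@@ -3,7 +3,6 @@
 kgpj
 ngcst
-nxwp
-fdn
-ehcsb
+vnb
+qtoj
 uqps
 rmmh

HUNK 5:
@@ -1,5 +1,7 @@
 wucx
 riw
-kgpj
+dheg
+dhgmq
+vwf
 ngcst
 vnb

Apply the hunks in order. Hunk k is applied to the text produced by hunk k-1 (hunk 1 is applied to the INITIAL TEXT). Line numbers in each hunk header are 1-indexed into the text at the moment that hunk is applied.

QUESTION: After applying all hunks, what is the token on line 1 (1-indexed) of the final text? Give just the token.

Hunk 1: at line 1 remove [guyij,egu,qpxje] add [riw,kgpj] -> 10 lines: wucx riw kgpj xipwp gxmli ugu fdn ehcsb uqps rmmh
Hunk 2: at line 4 remove [gxmli,ugu] add [wet,nxwp] -> 10 lines: wucx riw kgpj xipwp wet nxwp fdn ehcsb uqps rmmh
Hunk 3: at line 3 remove [xipwp,wet] add [ngcst] -> 9 lines: wucx riw kgpj ngcst nxwp fdn ehcsb uqps rmmh
Hunk 4: at line 3 remove [nxwp,fdn,ehcsb] add [vnb,qtoj] -> 8 lines: wucx riw kgpj ngcst vnb qtoj uqps rmmh
Hunk 5: at line 1 remove [kgpj] add [dheg,dhgmq,vwf] -> 10 lines: wucx riw dheg dhgmq vwf ngcst vnb qtoj uqps rmmh
Final line 1: wucx

Answer: wucx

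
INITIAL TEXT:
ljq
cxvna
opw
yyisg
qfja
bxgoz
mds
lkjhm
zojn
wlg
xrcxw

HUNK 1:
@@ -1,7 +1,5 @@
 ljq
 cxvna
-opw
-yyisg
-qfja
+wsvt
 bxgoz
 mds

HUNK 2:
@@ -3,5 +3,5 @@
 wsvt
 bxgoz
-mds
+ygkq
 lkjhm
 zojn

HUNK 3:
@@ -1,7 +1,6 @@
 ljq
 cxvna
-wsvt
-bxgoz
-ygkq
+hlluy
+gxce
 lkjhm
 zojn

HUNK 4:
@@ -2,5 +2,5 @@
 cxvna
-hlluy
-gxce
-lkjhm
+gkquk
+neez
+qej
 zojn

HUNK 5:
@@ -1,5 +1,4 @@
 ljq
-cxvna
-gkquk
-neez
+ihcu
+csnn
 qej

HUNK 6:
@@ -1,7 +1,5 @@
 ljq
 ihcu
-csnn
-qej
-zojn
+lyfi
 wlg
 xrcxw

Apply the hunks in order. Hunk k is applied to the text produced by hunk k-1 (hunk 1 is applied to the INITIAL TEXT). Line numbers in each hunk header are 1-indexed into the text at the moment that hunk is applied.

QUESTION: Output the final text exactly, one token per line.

Answer: ljq
ihcu
lyfi
wlg
xrcxw

Derivation:
Hunk 1: at line 1 remove [opw,yyisg,qfja] add [wsvt] -> 9 lines: ljq cxvna wsvt bxgoz mds lkjhm zojn wlg xrcxw
Hunk 2: at line 3 remove [mds] add [ygkq] -> 9 lines: ljq cxvna wsvt bxgoz ygkq lkjhm zojn wlg xrcxw
Hunk 3: at line 1 remove [wsvt,bxgoz,ygkq] add [hlluy,gxce] -> 8 lines: ljq cxvna hlluy gxce lkjhm zojn wlg xrcxw
Hunk 4: at line 2 remove [hlluy,gxce,lkjhm] add [gkquk,neez,qej] -> 8 lines: ljq cxvna gkquk neez qej zojn wlg xrcxw
Hunk 5: at line 1 remove [cxvna,gkquk,neez] add [ihcu,csnn] -> 7 lines: ljq ihcu csnn qej zojn wlg xrcxw
Hunk 6: at line 1 remove [csnn,qej,zojn] add [lyfi] -> 5 lines: ljq ihcu lyfi wlg xrcxw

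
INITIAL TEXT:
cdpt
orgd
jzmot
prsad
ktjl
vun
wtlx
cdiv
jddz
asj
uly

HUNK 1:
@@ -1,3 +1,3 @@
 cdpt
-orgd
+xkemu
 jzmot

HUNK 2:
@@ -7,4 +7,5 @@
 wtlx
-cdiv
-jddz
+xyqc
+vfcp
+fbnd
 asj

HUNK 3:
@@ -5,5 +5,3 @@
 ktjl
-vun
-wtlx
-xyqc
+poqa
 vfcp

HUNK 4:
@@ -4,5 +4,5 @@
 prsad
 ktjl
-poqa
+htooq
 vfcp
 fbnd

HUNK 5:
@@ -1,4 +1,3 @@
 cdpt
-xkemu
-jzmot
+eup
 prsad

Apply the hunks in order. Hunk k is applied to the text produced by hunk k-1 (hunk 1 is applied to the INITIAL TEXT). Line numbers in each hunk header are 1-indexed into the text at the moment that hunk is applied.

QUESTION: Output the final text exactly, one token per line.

Answer: cdpt
eup
prsad
ktjl
htooq
vfcp
fbnd
asj
uly

Derivation:
Hunk 1: at line 1 remove [orgd] add [xkemu] -> 11 lines: cdpt xkemu jzmot prsad ktjl vun wtlx cdiv jddz asj uly
Hunk 2: at line 7 remove [cdiv,jddz] add [xyqc,vfcp,fbnd] -> 12 lines: cdpt xkemu jzmot prsad ktjl vun wtlx xyqc vfcp fbnd asj uly
Hunk 3: at line 5 remove [vun,wtlx,xyqc] add [poqa] -> 10 lines: cdpt xkemu jzmot prsad ktjl poqa vfcp fbnd asj uly
Hunk 4: at line 4 remove [poqa] add [htooq] -> 10 lines: cdpt xkemu jzmot prsad ktjl htooq vfcp fbnd asj uly
Hunk 5: at line 1 remove [xkemu,jzmot] add [eup] -> 9 lines: cdpt eup prsad ktjl htooq vfcp fbnd asj uly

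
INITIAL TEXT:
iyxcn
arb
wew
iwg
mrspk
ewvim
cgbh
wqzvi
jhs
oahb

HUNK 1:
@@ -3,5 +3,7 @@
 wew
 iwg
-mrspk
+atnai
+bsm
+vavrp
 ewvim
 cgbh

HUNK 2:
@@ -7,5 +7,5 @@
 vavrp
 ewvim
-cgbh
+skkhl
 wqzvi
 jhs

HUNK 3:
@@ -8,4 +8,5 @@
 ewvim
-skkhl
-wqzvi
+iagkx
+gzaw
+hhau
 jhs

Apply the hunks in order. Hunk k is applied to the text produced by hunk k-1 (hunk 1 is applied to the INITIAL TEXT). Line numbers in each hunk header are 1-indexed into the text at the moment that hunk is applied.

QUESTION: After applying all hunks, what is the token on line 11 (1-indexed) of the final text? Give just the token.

Hunk 1: at line 3 remove [mrspk] add [atnai,bsm,vavrp] -> 12 lines: iyxcn arb wew iwg atnai bsm vavrp ewvim cgbh wqzvi jhs oahb
Hunk 2: at line 7 remove [cgbh] add [skkhl] -> 12 lines: iyxcn arb wew iwg atnai bsm vavrp ewvim skkhl wqzvi jhs oahb
Hunk 3: at line 8 remove [skkhl,wqzvi] add [iagkx,gzaw,hhau] -> 13 lines: iyxcn arb wew iwg atnai bsm vavrp ewvim iagkx gzaw hhau jhs oahb
Final line 11: hhau

Answer: hhau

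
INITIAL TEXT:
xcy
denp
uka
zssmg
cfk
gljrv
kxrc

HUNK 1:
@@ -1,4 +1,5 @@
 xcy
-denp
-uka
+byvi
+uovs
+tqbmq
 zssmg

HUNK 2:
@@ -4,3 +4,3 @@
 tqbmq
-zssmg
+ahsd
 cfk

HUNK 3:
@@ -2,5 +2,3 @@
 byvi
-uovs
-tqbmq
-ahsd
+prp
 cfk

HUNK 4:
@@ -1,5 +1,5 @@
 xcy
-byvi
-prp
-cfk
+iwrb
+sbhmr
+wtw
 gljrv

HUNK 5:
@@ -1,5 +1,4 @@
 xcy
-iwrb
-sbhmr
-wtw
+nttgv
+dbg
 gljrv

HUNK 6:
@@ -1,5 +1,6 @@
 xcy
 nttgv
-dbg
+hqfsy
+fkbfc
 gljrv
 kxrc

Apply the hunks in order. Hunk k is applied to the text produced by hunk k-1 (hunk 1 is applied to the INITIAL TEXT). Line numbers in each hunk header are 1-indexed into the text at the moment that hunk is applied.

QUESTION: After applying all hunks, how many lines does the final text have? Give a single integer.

Answer: 6

Derivation:
Hunk 1: at line 1 remove [denp,uka] add [byvi,uovs,tqbmq] -> 8 lines: xcy byvi uovs tqbmq zssmg cfk gljrv kxrc
Hunk 2: at line 4 remove [zssmg] add [ahsd] -> 8 lines: xcy byvi uovs tqbmq ahsd cfk gljrv kxrc
Hunk 3: at line 2 remove [uovs,tqbmq,ahsd] add [prp] -> 6 lines: xcy byvi prp cfk gljrv kxrc
Hunk 4: at line 1 remove [byvi,prp,cfk] add [iwrb,sbhmr,wtw] -> 6 lines: xcy iwrb sbhmr wtw gljrv kxrc
Hunk 5: at line 1 remove [iwrb,sbhmr,wtw] add [nttgv,dbg] -> 5 lines: xcy nttgv dbg gljrv kxrc
Hunk 6: at line 1 remove [dbg] add [hqfsy,fkbfc] -> 6 lines: xcy nttgv hqfsy fkbfc gljrv kxrc
Final line count: 6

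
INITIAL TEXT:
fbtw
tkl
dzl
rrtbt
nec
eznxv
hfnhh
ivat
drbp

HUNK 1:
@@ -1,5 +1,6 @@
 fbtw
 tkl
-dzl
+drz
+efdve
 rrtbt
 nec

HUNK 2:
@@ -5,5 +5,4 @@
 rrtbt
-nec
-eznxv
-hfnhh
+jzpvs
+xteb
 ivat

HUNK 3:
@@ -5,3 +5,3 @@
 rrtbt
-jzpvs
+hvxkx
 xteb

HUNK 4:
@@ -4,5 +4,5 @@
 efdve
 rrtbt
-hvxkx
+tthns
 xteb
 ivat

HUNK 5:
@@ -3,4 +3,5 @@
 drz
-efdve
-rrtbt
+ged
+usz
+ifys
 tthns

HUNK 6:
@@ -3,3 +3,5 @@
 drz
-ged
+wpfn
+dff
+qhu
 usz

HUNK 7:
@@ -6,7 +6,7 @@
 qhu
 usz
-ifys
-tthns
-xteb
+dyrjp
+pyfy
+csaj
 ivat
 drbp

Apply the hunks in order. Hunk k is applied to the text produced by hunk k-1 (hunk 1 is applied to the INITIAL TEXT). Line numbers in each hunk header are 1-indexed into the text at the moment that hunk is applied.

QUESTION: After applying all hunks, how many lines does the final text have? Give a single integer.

Hunk 1: at line 1 remove [dzl] add [drz,efdve] -> 10 lines: fbtw tkl drz efdve rrtbt nec eznxv hfnhh ivat drbp
Hunk 2: at line 5 remove [nec,eznxv,hfnhh] add [jzpvs,xteb] -> 9 lines: fbtw tkl drz efdve rrtbt jzpvs xteb ivat drbp
Hunk 3: at line 5 remove [jzpvs] add [hvxkx] -> 9 lines: fbtw tkl drz efdve rrtbt hvxkx xteb ivat drbp
Hunk 4: at line 4 remove [hvxkx] add [tthns] -> 9 lines: fbtw tkl drz efdve rrtbt tthns xteb ivat drbp
Hunk 5: at line 3 remove [efdve,rrtbt] add [ged,usz,ifys] -> 10 lines: fbtw tkl drz ged usz ifys tthns xteb ivat drbp
Hunk 6: at line 3 remove [ged] add [wpfn,dff,qhu] -> 12 lines: fbtw tkl drz wpfn dff qhu usz ifys tthns xteb ivat drbp
Hunk 7: at line 6 remove [ifys,tthns,xteb] add [dyrjp,pyfy,csaj] -> 12 lines: fbtw tkl drz wpfn dff qhu usz dyrjp pyfy csaj ivat drbp
Final line count: 12

Answer: 12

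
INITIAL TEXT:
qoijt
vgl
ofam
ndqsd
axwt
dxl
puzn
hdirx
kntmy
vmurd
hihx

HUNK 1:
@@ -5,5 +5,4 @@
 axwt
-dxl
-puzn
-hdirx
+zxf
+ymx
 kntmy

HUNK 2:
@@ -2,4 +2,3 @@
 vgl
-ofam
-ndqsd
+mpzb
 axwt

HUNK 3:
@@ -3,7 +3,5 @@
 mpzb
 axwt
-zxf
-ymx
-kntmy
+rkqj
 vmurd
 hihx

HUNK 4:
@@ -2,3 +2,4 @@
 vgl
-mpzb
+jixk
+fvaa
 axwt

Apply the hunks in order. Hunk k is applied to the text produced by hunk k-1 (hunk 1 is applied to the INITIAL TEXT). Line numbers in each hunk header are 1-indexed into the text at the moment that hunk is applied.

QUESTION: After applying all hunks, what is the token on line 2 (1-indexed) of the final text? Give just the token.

Hunk 1: at line 5 remove [dxl,puzn,hdirx] add [zxf,ymx] -> 10 lines: qoijt vgl ofam ndqsd axwt zxf ymx kntmy vmurd hihx
Hunk 2: at line 2 remove [ofam,ndqsd] add [mpzb] -> 9 lines: qoijt vgl mpzb axwt zxf ymx kntmy vmurd hihx
Hunk 3: at line 3 remove [zxf,ymx,kntmy] add [rkqj] -> 7 lines: qoijt vgl mpzb axwt rkqj vmurd hihx
Hunk 4: at line 2 remove [mpzb] add [jixk,fvaa] -> 8 lines: qoijt vgl jixk fvaa axwt rkqj vmurd hihx
Final line 2: vgl

Answer: vgl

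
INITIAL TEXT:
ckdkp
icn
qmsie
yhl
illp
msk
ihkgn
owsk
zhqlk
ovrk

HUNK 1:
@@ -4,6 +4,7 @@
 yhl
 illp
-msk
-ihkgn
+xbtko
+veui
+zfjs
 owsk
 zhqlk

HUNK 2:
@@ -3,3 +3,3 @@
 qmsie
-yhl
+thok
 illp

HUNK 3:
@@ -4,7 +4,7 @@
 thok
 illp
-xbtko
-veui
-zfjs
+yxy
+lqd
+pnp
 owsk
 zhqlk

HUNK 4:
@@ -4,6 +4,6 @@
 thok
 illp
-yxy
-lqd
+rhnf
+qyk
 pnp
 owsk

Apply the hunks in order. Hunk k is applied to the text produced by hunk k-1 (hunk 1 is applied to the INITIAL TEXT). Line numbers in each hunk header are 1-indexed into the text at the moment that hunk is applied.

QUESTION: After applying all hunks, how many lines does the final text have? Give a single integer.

Hunk 1: at line 4 remove [msk,ihkgn] add [xbtko,veui,zfjs] -> 11 lines: ckdkp icn qmsie yhl illp xbtko veui zfjs owsk zhqlk ovrk
Hunk 2: at line 3 remove [yhl] add [thok] -> 11 lines: ckdkp icn qmsie thok illp xbtko veui zfjs owsk zhqlk ovrk
Hunk 3: at line 4 remove [xbtko,veui,zfjs] add [yxy,lqd,pnp] -> 11 lines: ckdkp icn qmsie thok illp yxy lqd pnp owsk zhqlk ovrk
Hunk 4: at line 4 remove [yxy,lqd] add [rhnf,qyk] -> 11 lines: ckdkp icn qmsie thok illp rhnf qyk pnp owsk zhqlk ovrk
Final line count: 11

Answer: 11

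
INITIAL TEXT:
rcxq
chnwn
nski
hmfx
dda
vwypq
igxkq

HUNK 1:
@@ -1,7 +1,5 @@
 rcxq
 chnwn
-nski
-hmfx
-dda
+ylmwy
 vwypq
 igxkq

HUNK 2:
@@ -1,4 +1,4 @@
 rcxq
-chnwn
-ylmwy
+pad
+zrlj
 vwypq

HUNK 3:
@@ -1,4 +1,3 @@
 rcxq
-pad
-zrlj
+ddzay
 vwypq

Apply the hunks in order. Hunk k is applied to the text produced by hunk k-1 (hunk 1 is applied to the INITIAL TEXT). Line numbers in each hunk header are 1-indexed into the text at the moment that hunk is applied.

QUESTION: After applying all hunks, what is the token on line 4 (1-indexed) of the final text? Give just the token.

Answer: igxkq

Derivation:
Hunk 1: at line 1 remove [nski,hmfx,dda] add [ylmwy] -> 5 lines: rcxq chnwn ylmwy vwypq igxkq
Hunk 2: at line 1 remove [chnwn,ylmwy] add [pad,zrlj] -> 5 lines: rcxq pad zrlj vwypq igxkq
Hunk 3: at line 1 remove [pad,zrlj] add [ddzay] -> 4 lines: rcxq ddzay vwypq igxkq
Final line 4: igxkq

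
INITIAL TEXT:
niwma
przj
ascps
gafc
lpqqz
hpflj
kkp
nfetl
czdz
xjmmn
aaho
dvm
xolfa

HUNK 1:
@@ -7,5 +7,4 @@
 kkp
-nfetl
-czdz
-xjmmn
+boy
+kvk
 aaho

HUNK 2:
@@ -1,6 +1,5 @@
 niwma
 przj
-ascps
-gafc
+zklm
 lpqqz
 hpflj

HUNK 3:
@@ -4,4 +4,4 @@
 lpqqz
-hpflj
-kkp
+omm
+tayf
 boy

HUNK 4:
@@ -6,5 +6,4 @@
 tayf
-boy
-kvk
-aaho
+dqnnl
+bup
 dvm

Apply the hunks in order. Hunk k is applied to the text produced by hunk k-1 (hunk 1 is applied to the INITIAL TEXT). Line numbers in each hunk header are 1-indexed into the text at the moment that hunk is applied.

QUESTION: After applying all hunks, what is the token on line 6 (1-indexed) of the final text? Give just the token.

Hunk 1: at line 7 remove [nfetl,czdz,xjmmn] add [boy,kvk] -> 12 lines: niwma przj ascps gafc lpqqz hpflj kkp boy kvk aaho dvm xolfa
Hunk 2: at line 1 remove [ascps,gafc] add [zklm] -> 11 lines: niwma przj zklm lpqqz hpflj kkp boy kvk aaho dvm xolfa
Hunk 3: at line 4 remove [hpflj,kkp] add [omm,tayf] -> 11 lines: niwma przj zklm lpqqz omm tayf boy kvk aaho dvm xolfa
Hunk 4: at line 6 remove [boy,kvk,aaho] add [dqnnl,bup] -> 10 lines: niwma przj zklm lpqqz omm tayf dqnnl bup dvm xolfa
Final line 6: tayf

Answer: tayf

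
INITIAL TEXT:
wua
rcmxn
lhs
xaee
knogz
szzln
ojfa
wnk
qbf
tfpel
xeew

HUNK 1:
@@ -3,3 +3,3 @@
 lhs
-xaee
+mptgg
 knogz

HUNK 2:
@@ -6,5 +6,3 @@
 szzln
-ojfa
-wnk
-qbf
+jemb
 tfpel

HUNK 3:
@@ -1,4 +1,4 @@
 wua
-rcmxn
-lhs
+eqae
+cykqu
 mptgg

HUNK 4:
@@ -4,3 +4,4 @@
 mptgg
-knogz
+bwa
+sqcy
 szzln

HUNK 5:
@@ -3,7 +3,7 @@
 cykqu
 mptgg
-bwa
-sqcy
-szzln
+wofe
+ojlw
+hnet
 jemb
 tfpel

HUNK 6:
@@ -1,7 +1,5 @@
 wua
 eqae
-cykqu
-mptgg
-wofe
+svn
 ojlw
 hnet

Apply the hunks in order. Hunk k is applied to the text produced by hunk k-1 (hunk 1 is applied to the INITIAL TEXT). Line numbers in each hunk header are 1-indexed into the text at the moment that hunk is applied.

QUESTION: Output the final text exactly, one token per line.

Hunk 1: at line 3 remove [xaee] add [mptgg] -> 11 lines: wua rcmxn lhs mptgg knogz szzln ojfa wnk qbf tfpel xeew
Hunk 2: at line 6 remove [ojfa,wnk,qbf] add [jemb] -> 9 lines: wua rcmxn lhs mptgg knogz szzln jemb tfpel xeew
Hunk 3: at line 1 remove [rcmxn,lhs] add [eqae,cykqu] -> 9 lines: wua eqae cykqu mptgg knogz szzln jemb tfpel xeew
Hunk 4: at line 4 remove [knogz] add [bwa,sqcy] -> 10 lines: wua eqae cykqu mptgg bwa sqcy szzln jemb tfpel xeew
Hunk 5: at line 3 remove [bwa,sqcy,szzln] add [wofe,ojlw,hnet] -> 10 lines: wua eqae cykqu mptgg wofe ojlw hnet jemb tfpel xeew
Hunk 6: at line 1 remove [cykqu,mptgg,wofe] add [svn] -> 8 lines: wua eqae svn ojlw hnet jemb tfpel xeew

Answer: wua
eqae
svn
ojlw
hnet
jemb
tfpel
xeew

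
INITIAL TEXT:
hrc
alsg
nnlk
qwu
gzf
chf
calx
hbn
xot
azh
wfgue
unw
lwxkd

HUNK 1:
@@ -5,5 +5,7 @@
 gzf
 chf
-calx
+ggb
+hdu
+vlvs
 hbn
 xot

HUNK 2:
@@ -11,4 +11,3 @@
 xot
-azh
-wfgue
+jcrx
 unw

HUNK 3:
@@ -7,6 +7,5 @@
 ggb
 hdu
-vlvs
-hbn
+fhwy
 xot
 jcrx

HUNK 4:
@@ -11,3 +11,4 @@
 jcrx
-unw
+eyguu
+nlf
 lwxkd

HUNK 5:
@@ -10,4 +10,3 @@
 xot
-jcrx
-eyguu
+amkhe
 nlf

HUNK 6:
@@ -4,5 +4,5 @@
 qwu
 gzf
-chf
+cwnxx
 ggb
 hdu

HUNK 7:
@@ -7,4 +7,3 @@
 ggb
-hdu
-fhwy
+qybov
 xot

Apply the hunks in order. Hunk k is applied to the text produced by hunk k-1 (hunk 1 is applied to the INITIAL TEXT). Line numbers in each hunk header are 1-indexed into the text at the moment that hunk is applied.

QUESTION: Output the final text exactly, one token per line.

Answer: hrc
alsg
nnlk
qwu
gzf
cwnxx
ggb
qybov
xot
amkhe
nlf
lwxkd

Derivation:
Hunk 1: at line 5 remove [calx] add [ggb,hdu,vlvs] -> 15 lines: hrc alsg nnlk qwu gzf chf ggb hdu vlvs hbn xot azh wfgue unw lwxkd
Hunk 2: at line 11 remove [azh,wfgue] add [jcrx] -> 14 lines: hrc alsg nnlk qwu gzf chf ggb hdu vlvs hbn xot jcrx unw lwxkd
Hunk 3: at line 7 remove [vlvs,hbn] add [fhwy] -> 13 lines: hrc alsg nnlk qwu gzf chf ggb hdu fhwy xot jcrx unw lwxkd
Hunk 4: at line 11 remove [unw] add [eyguu,nlf] -> 14 lines: hrc alsg nnlk qwu gzf chf ggb hdu fhwy xot jcrx eyguu nlf lwxkd
Hunk 5: at line 10 remove [jcrx,eyguu] add [amkhe] -> 13 lines: hrc alsg nnlk qwu gzf chf ggb hdu fhwy xot amkhe nlf lwxkd
Hunk 6: at line 4 remove [chf] add [cwnxx] -> 13 lines: hrc alsg nnlk qwu gzf cwnxx ggb hdu fhwy xot amkhe nlf lwxkd
Hunk 7: at line 7 remove [hdu,fhwy] add [qybov] -> 12 lines: hrc alsg nnlk qwu gzf cwnxx ggb qybov xot amkhe nlf lwxkd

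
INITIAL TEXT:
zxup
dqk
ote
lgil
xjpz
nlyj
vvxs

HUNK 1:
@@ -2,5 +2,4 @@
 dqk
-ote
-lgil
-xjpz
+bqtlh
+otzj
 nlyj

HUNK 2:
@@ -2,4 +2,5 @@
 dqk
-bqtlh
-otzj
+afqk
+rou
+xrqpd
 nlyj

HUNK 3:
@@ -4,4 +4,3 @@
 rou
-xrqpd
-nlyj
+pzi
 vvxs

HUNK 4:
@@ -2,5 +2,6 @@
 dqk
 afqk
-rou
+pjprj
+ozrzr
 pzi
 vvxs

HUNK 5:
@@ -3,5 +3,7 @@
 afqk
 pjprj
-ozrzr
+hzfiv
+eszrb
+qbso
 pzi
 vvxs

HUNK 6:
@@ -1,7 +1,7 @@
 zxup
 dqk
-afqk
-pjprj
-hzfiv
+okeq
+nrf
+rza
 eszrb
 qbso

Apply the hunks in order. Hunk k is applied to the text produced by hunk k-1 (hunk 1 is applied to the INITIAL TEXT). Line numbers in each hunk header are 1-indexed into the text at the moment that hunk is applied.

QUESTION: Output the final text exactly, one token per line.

Answer: zxup
dqk
okeq
nrf
rza
eszrb
qbso
pzi
vvxs

Derivation:
Hunk 1: at line 2 remove [ote,lgil,xjpz] add [bqtlh,otzj] -> 6 lines: zxup dqk bqtlh otzj nlyj vvxs
Hunk 2: at line 2 remove [bqtlh,otzj] add [afqk,rou,xrqpd] -> 7 lines: zxup dqk afqk rou xrqpd nlyj vvxs
Hunk 3: at line 4 remove [xrqpd,nlyj] add [pzi] -> 6 lines: zxup dqk afqk rou pzi vvxs
Hunk 4: at line 2 remove [rou] add [pjprj,ozrzr] -> 7 lines: zxup dqk afqk pjprj ozrzr pzi vvxs
Hunk 5: at line 3 remove [ozrzr] add [hzfiv,eszrb,qbso] -> 9 lines: zxup dqk afqk pjprj hzfiv eszrb qbso pzi vvxs
Hunk 6: at line 1 remove [afqk,pjprj,hzfiv] add [okeq,nrf,rza] -> 9 lines: zxup dqk okeq nrf rza eszrb qbso pzi vvxs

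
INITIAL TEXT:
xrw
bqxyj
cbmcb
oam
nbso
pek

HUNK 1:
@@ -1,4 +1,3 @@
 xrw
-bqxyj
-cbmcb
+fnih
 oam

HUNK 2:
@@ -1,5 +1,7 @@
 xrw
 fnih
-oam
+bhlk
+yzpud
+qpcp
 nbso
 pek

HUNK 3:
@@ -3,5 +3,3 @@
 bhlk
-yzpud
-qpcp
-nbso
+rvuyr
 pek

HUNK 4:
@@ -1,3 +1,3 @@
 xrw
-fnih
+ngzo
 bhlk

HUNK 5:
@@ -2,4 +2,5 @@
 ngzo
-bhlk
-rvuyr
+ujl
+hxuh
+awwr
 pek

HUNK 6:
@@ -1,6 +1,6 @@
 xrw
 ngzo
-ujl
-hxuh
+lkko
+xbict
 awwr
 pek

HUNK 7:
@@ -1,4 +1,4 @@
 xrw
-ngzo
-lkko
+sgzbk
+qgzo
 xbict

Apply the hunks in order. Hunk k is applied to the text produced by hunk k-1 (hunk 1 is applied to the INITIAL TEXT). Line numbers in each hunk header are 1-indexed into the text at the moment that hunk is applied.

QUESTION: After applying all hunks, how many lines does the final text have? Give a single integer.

Answer: 6

Derivation:
Hunk 1: at line 1 remove [bqxyj,cbmcb] add [fnih] -> 5 lines: xrw fnih oam nbso pek
Hunk 2: at line 1 remove [oam] add [bhlk,yzpud,qpcp] -> 7 lines: xrw fnih bhlk yzpud qpcp nbso pek
Hunk 3: at line 3 remove [yzpud,qpcp,nbso] add [rvuyr] -> 5 lines: xrw fnih bhlk rvuyr pek
Hunk 4: at line 1 remove [fnih] add [ngzo] -> 5 lines: xrw ngzo bhlk rvuyr pek
Hunk 5: at line 2 remove [bhlk,rvuyr] add [ujl,hxuh,awwr] -> 6 lines: xrw ngzo ujl hxuh awwr pek
Hunk 6: at line 1 remove [ujl,hxuh] add [lkko,xbict] -> 6 lines: xrw ngzo lkko xbict awwr pek
Hunk 7: at line 1 remove [ngzo,lkko] add [sgzbk,qgzo] -> 6 lines: xrw sgzbk qgzo xbict awwr pek
Final line count: 6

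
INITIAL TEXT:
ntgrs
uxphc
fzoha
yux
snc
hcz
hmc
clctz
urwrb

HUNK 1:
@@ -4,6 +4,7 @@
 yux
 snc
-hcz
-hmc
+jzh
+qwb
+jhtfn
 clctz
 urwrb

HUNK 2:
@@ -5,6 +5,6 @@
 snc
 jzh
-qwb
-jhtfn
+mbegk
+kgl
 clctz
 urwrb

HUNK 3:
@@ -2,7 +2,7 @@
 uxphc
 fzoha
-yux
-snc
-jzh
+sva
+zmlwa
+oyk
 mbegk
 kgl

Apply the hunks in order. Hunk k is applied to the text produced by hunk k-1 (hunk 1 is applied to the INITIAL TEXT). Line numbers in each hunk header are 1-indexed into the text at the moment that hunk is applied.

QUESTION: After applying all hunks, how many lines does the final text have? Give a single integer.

Hunk 1: at line 4 remove [hcz,hmc] add [jzh,qwb,jhtfn] -> 10 lines: ntgrs uxphc fzoha yux snc jzh qwb jhtfn clctz urwrb
Hunk 2: at line 5 remove [qwb,jhtfn] add [mbegk,kgl] -> 10 lines: ntgrs uxphc fzoha yux snc jzh mbegk kgl clctz urwrb
Hunk 3: at line 2 remove [yux,snc,jzh] add [sva,zmlwa,oyk] -> 10 lines: ntgrs uxphc fzoha sva zmlwa oyk mbegk kgl clctz urwrb
Final line count: 10

Answer: 10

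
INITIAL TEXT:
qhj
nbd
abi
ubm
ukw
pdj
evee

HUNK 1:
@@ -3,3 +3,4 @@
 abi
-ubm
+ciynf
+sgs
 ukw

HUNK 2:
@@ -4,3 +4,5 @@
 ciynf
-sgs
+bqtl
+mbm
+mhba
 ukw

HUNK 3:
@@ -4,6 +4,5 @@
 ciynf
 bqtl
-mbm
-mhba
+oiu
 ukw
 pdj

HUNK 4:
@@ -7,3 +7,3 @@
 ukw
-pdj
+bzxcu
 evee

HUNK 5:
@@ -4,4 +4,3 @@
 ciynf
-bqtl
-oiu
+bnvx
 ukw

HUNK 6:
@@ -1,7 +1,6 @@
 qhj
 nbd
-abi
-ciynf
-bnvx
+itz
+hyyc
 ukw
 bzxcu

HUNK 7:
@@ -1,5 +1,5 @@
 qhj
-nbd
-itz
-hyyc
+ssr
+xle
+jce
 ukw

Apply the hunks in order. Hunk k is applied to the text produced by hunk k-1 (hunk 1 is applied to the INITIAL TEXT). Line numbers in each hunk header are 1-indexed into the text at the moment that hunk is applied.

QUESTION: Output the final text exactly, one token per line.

Hunk 1: at line 3 remove [ubm] add [ciynf,sgs] -> 8 lines: qhj nbd abi ciynf sgs ukw pdj evee
Hunk 2: at line 4 remove [sgs] add [bqtl,mbm,mhba] -> 10 lines: qhj nbd abi ciynf bqtl mbm mhba ukw pdj evee
Hunk 3: at line 4 remove [mbm,mhba] add [oiu] -> 9 lines: qhj nbd abi ciynf bqtl oiu ukw pdj evee
Hunk 4: at line 7 remove [pdj] add [bzxcu] -> 9 lines: qhj nbd abi ciynf bqtl oiu ukw bzxcu evee
Hunk 5: at line 4 remove [bqtl,oiu] add [bnvx] -> 8 lines: qhj nbd abi ciynf bnvx ukw bzxcu evee
Hunk 6: at line 1 remove [abi,ciynf,bnvx] add [itz,hyyc] -> 7 lines: qhj nbd itz hyyc ukw bzxcu evee
Hunk 7: at line 1 remove [nbd,itz,hyyc] add [ssr,xle,jce] -> 7 lines: qhj ssr xle jce ukw bzxcu evee

Answer: qhj
ssr
xle
jce
ukw
bzxcu
evee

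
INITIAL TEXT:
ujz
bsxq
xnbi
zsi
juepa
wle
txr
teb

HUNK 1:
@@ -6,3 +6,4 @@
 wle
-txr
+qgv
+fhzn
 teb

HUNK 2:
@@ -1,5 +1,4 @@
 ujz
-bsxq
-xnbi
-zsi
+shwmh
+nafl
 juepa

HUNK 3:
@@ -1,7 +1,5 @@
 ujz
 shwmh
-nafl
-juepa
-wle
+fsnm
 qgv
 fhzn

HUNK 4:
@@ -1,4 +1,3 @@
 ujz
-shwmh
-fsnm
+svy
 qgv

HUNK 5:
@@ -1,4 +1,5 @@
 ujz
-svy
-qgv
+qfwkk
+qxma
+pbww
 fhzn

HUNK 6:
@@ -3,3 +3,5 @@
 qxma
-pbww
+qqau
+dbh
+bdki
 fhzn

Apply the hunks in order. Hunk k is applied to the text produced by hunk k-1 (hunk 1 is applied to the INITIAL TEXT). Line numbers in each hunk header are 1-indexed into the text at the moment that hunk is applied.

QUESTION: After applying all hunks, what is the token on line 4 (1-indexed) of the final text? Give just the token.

Hunk 1: at line 6 remove [txr] add [qgv,fhzn] -> 9 lines: ujz bsxq xnbi zsi juepa wle qgv fhzn teb
Hunk 2: at line 1 remove [bsxq,xnbi,zsi] add [shwmh,nafl] -> 8 lines: ujz shwmh nafl juepa wle qgv fhzn teb
Hunk 3: at line 1 remove [nafl,juepa,wle] add [fsnm] -> 6 lines: ujz shwmh fsnm qgv fhzn teb
Hunk 4: at line 1 remove [shwmh,fsnm] add [svy] -> 5 lines: ujz svy qgv fhzn teb
Hunk 5: at line 1 remove [svy,qgv] add [qfwkk,qxma,pbww] -> 6 lines: ujz qfwkk qxma pbww fhzn teb
Hunk 6: at line 3 remove [pbww] add [qqau,dbh,bdki] -> 8 lines: ujz qfwkk qxma qqau dbh bdki fhzn teb
Final line 4: qqau

Answer: qqau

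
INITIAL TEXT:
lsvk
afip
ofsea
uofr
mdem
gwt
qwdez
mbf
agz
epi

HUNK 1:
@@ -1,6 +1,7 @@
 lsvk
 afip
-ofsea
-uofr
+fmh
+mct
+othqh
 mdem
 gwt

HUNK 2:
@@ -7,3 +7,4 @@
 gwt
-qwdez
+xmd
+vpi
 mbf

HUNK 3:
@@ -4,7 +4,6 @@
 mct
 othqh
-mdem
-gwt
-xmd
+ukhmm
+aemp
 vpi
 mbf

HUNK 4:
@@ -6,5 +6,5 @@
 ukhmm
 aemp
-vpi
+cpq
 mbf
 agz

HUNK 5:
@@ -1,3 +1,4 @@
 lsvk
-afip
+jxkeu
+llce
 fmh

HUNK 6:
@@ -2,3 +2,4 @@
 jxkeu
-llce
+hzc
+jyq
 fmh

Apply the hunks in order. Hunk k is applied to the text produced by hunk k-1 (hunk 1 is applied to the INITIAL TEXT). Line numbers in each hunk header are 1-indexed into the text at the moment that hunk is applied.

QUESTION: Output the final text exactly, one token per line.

Answer: lsvk
jxkeu
hzc
jyq
fmh
mct
othqh
ukhmm
aemp
cpq
mbf
agz
epi

Derivation:
Hunk 1: at line 1 remove [ofsea,uofr] add [fmh,mct,othqh] -> 11 lines: lsvk afip fmh mct othqh mdem gwt qwdez mbf agz epi
Hunk 2: at line 7 remove [qwdez] add [xmd,vpi] -> 12 lines: lsvk afip fmh mct othqh mdem gwt xmd vpi mbf agz epi
Hunk 3: at line 4 remove [mdem,gwt,xmd] add [ukhmm,aemp] -> 11 lines: lsvk afip fmh mct othqh ukhmm aemp vpi mbf agz epi
Hunk 4: at line 6 remove [vpi] add [cpq] -> 11 lines: lsvk afip fmh mct othqh ukhmm aemp cpq mbf agz epi
Hunk 5: at line 1 remove [afip] add [jxkeu,llce] -> 12 lines: lsvk jxkeu llce fmh mct othqh ukhmm aemp cpq mbf agz epi
Hunk 6: at line 2 remove [llce] add [hzc,jyq] -> 13 lines: lsvk jxkeu hzc jyq fmh mct othqh ukhmm aemp cpq mbf agz epi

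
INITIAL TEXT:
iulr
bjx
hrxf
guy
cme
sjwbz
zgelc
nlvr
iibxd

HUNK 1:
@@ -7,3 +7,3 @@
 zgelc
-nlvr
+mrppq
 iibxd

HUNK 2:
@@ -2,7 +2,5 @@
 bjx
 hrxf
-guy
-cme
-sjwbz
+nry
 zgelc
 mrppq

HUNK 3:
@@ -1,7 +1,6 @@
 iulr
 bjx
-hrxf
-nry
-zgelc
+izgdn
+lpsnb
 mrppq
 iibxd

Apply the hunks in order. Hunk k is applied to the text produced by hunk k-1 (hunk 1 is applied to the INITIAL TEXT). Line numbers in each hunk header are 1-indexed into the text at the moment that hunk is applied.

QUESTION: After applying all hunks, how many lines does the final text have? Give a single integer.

Answer: 6

Derivation:
Hunk 1: at line 7 remove [nlvr] add [mrppq] -> 9 lines: iulr bjx hrxf guy cme sjwbz zgelc mrppq iibxd
Hunk 2: at line 2 remove [guy,cme,sjwbz] add [nry] -> 7 lines: iulr bjx hrxf nry zgelc mrppq iibxd
Hunk 3: at line 1 remove [hrxf,nry,zgelc] add [izgdn,lpsnb] -> 6 lines: iulr bjx izgdn lpsnb mrppq iibxd
Final line count: 6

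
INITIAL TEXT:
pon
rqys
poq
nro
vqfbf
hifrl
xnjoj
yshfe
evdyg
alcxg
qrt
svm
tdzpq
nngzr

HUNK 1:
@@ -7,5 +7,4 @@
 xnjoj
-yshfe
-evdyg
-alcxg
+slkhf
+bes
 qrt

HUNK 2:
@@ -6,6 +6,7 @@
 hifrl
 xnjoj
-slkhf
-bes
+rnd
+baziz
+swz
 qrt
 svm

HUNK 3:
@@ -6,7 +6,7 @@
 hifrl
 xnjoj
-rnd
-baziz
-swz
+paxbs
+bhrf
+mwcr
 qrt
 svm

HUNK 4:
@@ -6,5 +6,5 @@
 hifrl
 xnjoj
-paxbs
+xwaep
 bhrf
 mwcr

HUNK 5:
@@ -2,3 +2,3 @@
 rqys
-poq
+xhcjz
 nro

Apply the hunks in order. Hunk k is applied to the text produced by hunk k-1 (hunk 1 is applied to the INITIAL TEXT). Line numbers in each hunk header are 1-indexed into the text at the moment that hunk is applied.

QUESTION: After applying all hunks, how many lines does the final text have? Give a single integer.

Answer: 14

Derivation:
Hunk 1: at line 7 remove [yshfe,evdyg,alcxg] add [slkhf,bes] -> 13 lines: pon rqys poq nro vqfbf hifrl xnjoj slkhf bes qrt svm tdzpq nngzr
Hunk 2: at line 6 remove [slkhf,bes] add [rnd,baziz,swz] -> 14 lines: pon rqys poq nro vqfbf hifrl xnjoj rnd baziz swz qrt svm tdzpq nngzr
Hunk 3: at line 6 remove [rnd,baziz,swz] add [paxbs,bhrf,mwcr] -> 14 lines: pon rqys poq nro vqfbf hifrl xnjoj paxbs bhrf mwcr qrt svm tdzpq nngzr
Hunk 4: at line 6 remove [paxbs] add [xwaep] -> 14 lines: pon rqys poq nro vqfbf hifrl xnjoj xwaep bhrf mwcr qrt svm tdzpq nngzr
Hunk 5: at line 2 remove [poq] add [xhcjz] -> 14 lines: pon rqys xhcjz nro vqfbf hifrl xnjoj xwaep bhrf mwcr qrt svm tdzpq nngzr
Final line count: 14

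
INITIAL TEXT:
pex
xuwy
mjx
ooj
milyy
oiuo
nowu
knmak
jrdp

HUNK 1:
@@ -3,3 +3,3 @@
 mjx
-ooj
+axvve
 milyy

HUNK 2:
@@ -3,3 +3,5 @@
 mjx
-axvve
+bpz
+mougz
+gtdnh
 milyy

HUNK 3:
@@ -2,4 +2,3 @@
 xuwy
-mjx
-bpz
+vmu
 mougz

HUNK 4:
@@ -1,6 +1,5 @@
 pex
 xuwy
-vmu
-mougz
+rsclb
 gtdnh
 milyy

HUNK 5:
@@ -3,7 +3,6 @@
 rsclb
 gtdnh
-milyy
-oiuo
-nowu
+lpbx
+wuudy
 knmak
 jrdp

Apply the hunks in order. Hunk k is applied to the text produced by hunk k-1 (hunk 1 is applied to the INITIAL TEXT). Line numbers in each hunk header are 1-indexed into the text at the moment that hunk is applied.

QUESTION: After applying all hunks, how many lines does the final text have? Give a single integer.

Hunk 1: at line 3 remove [ooj] add [axvve] -> 9 lines: pex xuwy mjx axvve milyy oiuo nowu knmak jrdp
Hunk 2: at line 3 remove [axvve] add [bpz,mougz,gtdnh] -> 11 lines: pex xuwy mjx bpz mougz gtdnh milyy oiuo nowu knmak jrdp
Hunk 3: at line 2 remove [mjx,bpz] add [vmu] -> 10 lines: pex xuwy vmu mougz gtdnh milyy oiuo nowu knmak jrdp
Hunk 4: at line 1 remove [vmu,mougz] add [rsclb] -> 9 lines: pex xuwy rsclb gtdnh milyy oiuo nowu knmak jrdp
Hunk 5: at line 3 remove [milyy,oiuo,nowu] add [lpbx,wuudy] -> 8 lines: pex xuwy rsclb gtdnh lpbx wuudy knmak jrdp
Final line count: 8

Answer: 8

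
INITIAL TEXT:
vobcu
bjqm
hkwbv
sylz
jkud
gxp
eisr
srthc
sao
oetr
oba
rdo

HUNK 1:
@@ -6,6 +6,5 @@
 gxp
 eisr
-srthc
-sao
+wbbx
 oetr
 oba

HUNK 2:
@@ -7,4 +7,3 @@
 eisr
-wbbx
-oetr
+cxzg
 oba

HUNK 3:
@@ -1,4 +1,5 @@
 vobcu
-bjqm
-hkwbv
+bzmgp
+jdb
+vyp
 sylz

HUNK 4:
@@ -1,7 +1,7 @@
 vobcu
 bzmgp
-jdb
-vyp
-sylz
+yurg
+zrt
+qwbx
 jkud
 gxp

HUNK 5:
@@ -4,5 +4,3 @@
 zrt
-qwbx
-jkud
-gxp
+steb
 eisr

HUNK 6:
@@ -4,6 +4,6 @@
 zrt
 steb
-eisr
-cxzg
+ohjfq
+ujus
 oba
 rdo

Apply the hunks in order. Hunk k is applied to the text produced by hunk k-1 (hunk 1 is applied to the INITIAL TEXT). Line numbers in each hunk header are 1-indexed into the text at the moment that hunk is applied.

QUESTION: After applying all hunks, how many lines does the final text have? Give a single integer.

Answer: 9

Derivation:
Hunk 1: at line 6 remove [srthc,sao] add [wbbx] -> 11 lines: vobcu bjqm hkwbv sylz jkud gxp eisr wbbx oetr oba rdo
Hunk 2: at line 7 remove [wbbx,oetr] add [cxzg] -> 10 lines: vobcu bjqm hkwbv sylz jkud gxp eisr cxzg oba rdo
Hunk 3: at line 1 remove [bjqm,hkwbv] add [bzmgp,jdb,vyp] -> 11 lines: vobcu bzmgp jdb vyp sylz jkud gxp eisr cxzg oba rdo
Hunk 4: at line 1 remove [jdb,vyp,sylz] add [yurg,zrt,qwbx] -> 11 lines: vobcu bzmgp yurg zrt qwbx jkud gxp eisr cxzg oba rdo
Hunk 5: at line 4 remove [qwbx,jkud,gxp] add [steb] -> 9 lines: vobcu bzmgp yurg zrt steb eisr cxzg oba rdo
Hunk 6: at line 4 remove [eisr,cxzg] add [ohjfq,ujus] -> 9 lines: vobcu bzmgp yurg zrt steb ohjfq ujus oba rdo
Final line count: 9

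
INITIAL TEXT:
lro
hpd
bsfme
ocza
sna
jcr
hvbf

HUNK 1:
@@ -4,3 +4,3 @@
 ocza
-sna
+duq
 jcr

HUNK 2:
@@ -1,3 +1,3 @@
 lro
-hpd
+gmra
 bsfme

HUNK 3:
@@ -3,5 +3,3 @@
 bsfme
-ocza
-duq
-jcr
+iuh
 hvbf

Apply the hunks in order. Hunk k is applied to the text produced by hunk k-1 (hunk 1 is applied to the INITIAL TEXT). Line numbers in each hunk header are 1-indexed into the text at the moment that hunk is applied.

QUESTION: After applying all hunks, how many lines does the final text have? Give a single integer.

Answer: 5

Derivation:
Hunk 1: at line 4 remove [sna] add [duq] -> 7 lines: lro hpd bsfme ocza duq jcr hvbf
Hunk 2: at line 1 remove [hpd] add [gmra] -> 7 lines: lro gmra bsfme ocza duq jcr hvbf
Hunk 3: at line 3 remove [ocza,duq,jcr] add [iuh] -> 5 lines: lro gmra bsfme iuh hvbf
Final line count: 5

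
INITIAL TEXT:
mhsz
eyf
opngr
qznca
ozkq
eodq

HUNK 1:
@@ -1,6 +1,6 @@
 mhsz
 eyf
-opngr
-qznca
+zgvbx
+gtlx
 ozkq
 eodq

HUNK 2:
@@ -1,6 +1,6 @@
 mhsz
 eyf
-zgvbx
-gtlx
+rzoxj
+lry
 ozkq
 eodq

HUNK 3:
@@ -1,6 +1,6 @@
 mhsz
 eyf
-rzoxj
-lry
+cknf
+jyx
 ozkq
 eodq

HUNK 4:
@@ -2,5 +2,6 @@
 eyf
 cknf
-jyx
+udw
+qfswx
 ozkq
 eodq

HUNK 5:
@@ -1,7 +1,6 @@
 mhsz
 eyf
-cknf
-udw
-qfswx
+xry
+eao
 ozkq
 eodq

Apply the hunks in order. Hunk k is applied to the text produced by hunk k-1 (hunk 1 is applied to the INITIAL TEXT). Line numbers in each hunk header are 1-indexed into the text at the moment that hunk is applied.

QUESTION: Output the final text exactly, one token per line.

Answer: mhsz
eyf
xry
eao
ozkq
eodq

Derivation:
Hunk 1: at line 1 remove [opngr,qznca] add [zgvbx,gtlx] -> 6 lines: mhsz eyf zgvbx gtlx ozkq eodq
Hunk 2: at line 1 remove [zgvbx,gtlx] add [rzoxj,lry] -> 6 lines: mhsz eyf rzoxj lry ozkq eodq
Hunk 3: at line 1 remove [rzoxj,lry] add [cknf,jyx] -> 6 lines: mhsz eyf cknf jyx ozkq eodq
Hunk 4: at line 2 remove [jyx] add [udw,qfswx] -> 7 lines: mhsz eyf cknf udw qfswx ozkq eodq
Hunk 5: at line 1 remove [cknf,udw,qfswx] add [xry,eao] -> 6 lines: mhsz eyf xry eao ozkq eodq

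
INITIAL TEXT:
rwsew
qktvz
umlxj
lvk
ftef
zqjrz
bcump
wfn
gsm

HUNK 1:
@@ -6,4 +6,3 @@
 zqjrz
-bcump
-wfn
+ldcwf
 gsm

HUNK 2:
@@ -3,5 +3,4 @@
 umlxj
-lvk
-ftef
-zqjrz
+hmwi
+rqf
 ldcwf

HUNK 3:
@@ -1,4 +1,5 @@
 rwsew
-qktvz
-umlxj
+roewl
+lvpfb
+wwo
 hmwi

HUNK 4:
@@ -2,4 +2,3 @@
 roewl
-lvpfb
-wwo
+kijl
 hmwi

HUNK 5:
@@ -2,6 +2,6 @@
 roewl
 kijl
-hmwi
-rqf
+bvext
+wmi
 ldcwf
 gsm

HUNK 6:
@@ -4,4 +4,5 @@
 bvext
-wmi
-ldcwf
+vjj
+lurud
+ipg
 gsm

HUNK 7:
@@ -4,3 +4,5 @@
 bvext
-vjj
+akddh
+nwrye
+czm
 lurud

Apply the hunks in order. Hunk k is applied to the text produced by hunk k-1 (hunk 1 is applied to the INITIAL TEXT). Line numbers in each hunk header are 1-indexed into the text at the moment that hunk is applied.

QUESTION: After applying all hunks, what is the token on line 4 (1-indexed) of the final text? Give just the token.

Answer: bvext

Derivation:
Hunk 1: at line 6 remove [bcump,wfn] add [ldcwf] -> 8 lines: rwsew qktvz umlxj lvk ftef zqjrz ldcwf gsm
Hunk 2: at line 3 remove [lvk,ftef,zqjrz] add [hmwi,rqf] -> 7 lines: rwsew qktvz umlxj hmwi rqf ldcwf gsm
Hunk 3: at line 1 remove [qktvz,umlxj] add [roewl,lvpfb,wwo] -> 8 lines: rwsew roewl lvpfb wwo hmwi rqf ldcwf gsm
Hunk 4: at line 2 remove [lvpfb,wwo] add [kijl] -> 7 lines: rwsew roewl kijl hmwi rqf ldcwf gsm
Hunk 5: at line 2 remove [hmwi,rqf] add [bvext,wmi] -> 7 lines: rwsew roewl kijl bvext wmi ldcwf gsm
Hunk 6: at line 4 remove [wmi,ldcwf] add [vjj,lurud,ipg] -> 8 lines: rwsew roewl kijl bvext vjj lurud ipg gsm
Hunk 7: at line 4 remove [vjj] add [akddh,nwrye,czm] -> 10 lines: rwsew roewl kijl bvext akddh nwrye czm lurud ipg gsm
Final line 4: bvext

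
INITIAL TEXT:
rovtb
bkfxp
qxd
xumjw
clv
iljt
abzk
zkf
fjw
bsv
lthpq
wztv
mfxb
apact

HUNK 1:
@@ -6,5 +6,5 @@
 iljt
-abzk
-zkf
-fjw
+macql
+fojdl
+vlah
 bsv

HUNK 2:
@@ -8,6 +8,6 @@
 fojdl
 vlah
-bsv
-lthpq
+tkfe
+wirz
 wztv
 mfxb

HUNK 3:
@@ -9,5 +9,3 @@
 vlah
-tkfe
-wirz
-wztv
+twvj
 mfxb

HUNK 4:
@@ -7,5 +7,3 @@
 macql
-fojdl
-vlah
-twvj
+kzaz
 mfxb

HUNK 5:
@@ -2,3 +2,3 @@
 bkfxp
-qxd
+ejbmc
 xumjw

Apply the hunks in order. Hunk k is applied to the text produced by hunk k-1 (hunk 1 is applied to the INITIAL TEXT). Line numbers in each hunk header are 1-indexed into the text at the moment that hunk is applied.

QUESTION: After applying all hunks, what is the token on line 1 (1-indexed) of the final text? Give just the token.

Hunk 1: at line 6 remove [abzk,zkf,fjw] add [macql,fojdl,vlah] -> 14 lines: rovtb bkfxp qxd xumjw clv iljt macql fojdl vlah bsv lthpq wztv mfxb apact
Hunk 2: at line 8 remove [bsv,lthpq] add [tkfe,wirz] -> 14 lines: rovtb bkfxp qxd xumjw clv iljt macql fojdl vlah tkfe wirz wztv mfxb apact
Hunk 3: at line 9 remove [tkfe,wirz,wztv] add [twvj] -> 12 lines: rovtb bkfxp qxd xumjw clv iljt macql fojdl vlah twvj mfxb apact
Hunk 4: at line 7 remove [fojdl,vlah,twvj] add [kzaz] -> 10 lines: rovtb bkfxp qxd xumjw clv iljt macql kzaz mfxb apact
Hunk 5: at line 2 remove [qxd] add [ejbmc] -> 10 lines: rovtb bkfxp ejbmc xumjw clv iljt macql kzaz mfxb apact
Final line 1: rovtb

Answer: rovtb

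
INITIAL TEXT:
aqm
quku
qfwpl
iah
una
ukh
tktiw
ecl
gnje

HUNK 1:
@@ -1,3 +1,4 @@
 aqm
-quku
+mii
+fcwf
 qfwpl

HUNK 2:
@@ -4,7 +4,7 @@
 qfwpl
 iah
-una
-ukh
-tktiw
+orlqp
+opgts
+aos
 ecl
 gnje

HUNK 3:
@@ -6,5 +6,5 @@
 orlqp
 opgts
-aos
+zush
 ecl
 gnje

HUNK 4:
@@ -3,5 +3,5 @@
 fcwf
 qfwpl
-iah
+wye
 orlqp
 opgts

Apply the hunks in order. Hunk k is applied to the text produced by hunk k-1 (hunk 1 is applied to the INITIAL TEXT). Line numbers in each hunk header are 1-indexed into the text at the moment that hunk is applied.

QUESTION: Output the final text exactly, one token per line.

Answer: aqm
mii
fcwf
qfwpl
wye
orlqp
opgts
zush
ecl
gnje

Derivation:
Hunk 1: at line 1 remove [quku] add [mii,fcwf] -> 10 lines: aqm mii fcwf qfwpl iah una ukh tktiw ecl gnje
Hunk 2: at line 4 remove [una,ukh,tktiw] add [orlqp,opgts,aos] -> 10 lines: aqm mii fcwf qfwpl iah orlqp opgts aos ecl gnje
Hunk 3: at line 6 remove [aos] add [zush] -> 10 lines: aqm mii fcwf qfwpl iah orlqp opgts zush ecl gnje
Hunk 4: at line 3 remove [iah] add [wye] -> 10 lines: aqm mii fcwf qfwpl wye orlqp opgts zush ecl gnje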